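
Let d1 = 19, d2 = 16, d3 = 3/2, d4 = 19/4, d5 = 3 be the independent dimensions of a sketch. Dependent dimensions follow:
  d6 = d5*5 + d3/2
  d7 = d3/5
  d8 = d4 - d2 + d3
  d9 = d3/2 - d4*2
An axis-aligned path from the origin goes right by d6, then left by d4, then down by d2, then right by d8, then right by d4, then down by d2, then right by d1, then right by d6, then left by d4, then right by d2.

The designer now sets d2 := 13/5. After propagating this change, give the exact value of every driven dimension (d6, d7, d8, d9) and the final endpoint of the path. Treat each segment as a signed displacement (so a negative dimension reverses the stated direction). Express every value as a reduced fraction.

d6 = 63/4
d7 = 3/10
d8 = 73/20
d9 = -35/4
endpoint = (52, -26/5)

Apply edit: d2 := 13/5
  d6 = d5*5 + d3/2 = 63/4
  d7 = d3/5 = 3/10
  d8 = d4 - d2 + d3 = 73/20
  d9 = d3/2 - d4*2 = -35/4
Walk from origin (0, 0):
  seg 1: right by d6 = 63/4 → (63/4, 0)
  seg 2: left by d4 = 19/4 → (11, 0)
  seg 3: down by d2 = 13/5 → (11, -13/5)
  seg 4: right by d8 = 73/20 → (293/20, -13/5)
  seg 5: right by d4 = 19/4 → (97/5, -13/5)
  seg 6: down by d2 = 13/5 → (97/5, -26/5)
  seg 7: right by d1 = 19 → (192/5, -26/5)
  seg 8: right by d6 = 63/4 → (1083/20, -26/5)
  seg 9: left by d4 = 19/4 → (247/5, -26/5)
  seg 10: right by d2 = 13/5 → (52, -26/5)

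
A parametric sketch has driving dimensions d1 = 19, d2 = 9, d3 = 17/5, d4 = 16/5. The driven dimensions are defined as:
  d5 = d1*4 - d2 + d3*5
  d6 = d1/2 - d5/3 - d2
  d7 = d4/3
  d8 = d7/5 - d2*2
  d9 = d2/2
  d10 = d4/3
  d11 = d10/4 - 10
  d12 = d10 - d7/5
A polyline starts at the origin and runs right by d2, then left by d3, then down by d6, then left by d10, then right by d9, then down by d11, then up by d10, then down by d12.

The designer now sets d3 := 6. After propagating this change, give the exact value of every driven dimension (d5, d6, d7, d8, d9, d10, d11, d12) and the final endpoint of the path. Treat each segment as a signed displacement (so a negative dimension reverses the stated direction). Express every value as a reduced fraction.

Apply edit: d3 := 6
  d5 = d1*4 - d2 + d3*5 = 97
  d6 = d1/2 - d5/3 - d2 = -191/6
  d7 = d4/3 = 16/15
  d8 = d7/5 - d2*2 = -1334/75
  d9 = d2/2 = 9/2
  d10 = d4/3 = 16/15
  d11 = d10/4 - 10 = -146/15
  d12 = d10 - d7/5 = 64/75
Walk from origin (0, 0):
  seg 1: right by d2 = 9 → (9, 0)
  seg 2: left by d3 = 6 → (3, 0)
  seg 3: down by d6 = -191/6 → (3, 191/6)
  seg 4: left by d10 = 16/15 → (29/15, 191/6)
  seg 5: right by d9 = 9/2 → (193/30, 191/6)
  seg 6: down by d11 = -146/15 → (193/30, 1247/30)
  seg 7: up by d10 = 16/15 → (193/30, 1279/30)
  seg 8: down by d12 = 64/75 → (193/30, 2089/50)

d5 = 97
d6 = -191/6
d7 = 16/15
d8 = -1334/75
d9 = 9/2
d10 = 16/15
d11 = -146/15
d12 = 64/75
endpoint = (193/30, 2089/50)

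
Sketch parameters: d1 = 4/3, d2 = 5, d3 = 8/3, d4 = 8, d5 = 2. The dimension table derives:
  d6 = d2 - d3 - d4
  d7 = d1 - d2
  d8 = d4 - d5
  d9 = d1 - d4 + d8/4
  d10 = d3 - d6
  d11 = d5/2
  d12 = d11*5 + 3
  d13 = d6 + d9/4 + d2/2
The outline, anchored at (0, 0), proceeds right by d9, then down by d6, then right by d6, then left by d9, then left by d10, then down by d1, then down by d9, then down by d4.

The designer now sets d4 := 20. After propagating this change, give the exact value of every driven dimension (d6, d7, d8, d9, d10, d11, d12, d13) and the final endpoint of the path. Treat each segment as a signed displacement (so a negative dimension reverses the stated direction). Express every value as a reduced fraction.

Apply edit: d4 := 20
  d6 = d2 - d3 - d4 = -53/3
  d7 = d1 - d2 = -11/3
  d8 = d4 - d5 = 18
  d9 = d1 - d4 + d8/4 = -85/6
  d10 = d3 - d6 = 61/3
  d11 = d5/2 = 1
  d12 = d11*5 + 3 = 8
  d13 = d6 + d9/4 + d2/2 = -449/24
Walk from origin (0, 0):
  seg 1: right by d9 = -85/6 → (-85/6, 0)
  seg 2: down by d6 = -53/3 → (-85/6, 53/3)
  seg 3: right by d6 = -53/3 → (-191/6, 53/3)
  seg 4: left by d9 = -85/6 → (-53/3, 53/3)
  seg 5: left by d10 = 61/3 → (-38, 53/3)
  seg 6: down by d1 = 4/3 → (-38, 49/3)
  seg 7: down by d9 = -85/6 → (-38, 61/2)
  seg 8: down by d4 = 20 → (-38, 21/2)

d6 = -53/3
d7 = -11/3
d8 = 18
d9 = -85/6
d10 = 61/3
d11 = 1
d12 = 8
d13 = -449/24
endpoint = (-38, 21/2)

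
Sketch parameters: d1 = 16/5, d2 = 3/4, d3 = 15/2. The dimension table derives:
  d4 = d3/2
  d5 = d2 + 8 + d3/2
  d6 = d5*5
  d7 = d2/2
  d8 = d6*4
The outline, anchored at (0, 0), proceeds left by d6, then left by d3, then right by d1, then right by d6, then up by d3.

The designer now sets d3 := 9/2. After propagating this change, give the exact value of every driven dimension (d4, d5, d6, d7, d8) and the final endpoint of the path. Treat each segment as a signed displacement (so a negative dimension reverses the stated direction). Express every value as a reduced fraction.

Apply edit: d3 := 9/2
  d4 = d3/2 = 9/4
  d5 = d2 + 8 + d3/2 = 11
  d6 = d5*5 = 55
  d7 = d2/2 = 3/8
  d8 = d6*4 = 220
Walk from origin (0, 0):
  seg 1: left by d6 = 55 → (-55, 0)
  seg 2: left by d3 = 9/2 → (-119/2, 0)
  seg 3: right by d1 = 16/5 → (-563/10, 0)
  seg 4: right by d6 = 55 → (-13/10, 0)
  seg 5: up by d3 = 9/2 → (-13/10, 9/2)

d4 = 9/4
d5 = 11
d6 = 55
d7 = 3/8
d8 = 220
endpoint = (-13/10, 9/2)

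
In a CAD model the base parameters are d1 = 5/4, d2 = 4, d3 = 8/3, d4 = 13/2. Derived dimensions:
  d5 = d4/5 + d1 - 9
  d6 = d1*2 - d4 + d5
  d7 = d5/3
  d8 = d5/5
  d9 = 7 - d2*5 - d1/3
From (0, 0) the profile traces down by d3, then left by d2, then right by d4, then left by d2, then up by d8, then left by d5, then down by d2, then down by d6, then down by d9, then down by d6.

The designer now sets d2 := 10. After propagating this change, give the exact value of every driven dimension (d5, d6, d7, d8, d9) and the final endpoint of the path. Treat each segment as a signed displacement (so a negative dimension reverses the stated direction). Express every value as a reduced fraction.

Apply edit: d2 := 10
  d5 = d4/5 + d1 - 9 = -129/20
  d6 = d1*2 - d4 + d5 = -209/20
  d7 = d5/3 = -43/20
  d8 = d5/5 = -129/100
  d9 = 7 - d2*5 - d1/3 = -521/12
Walk from origin (0, 0):
  seg 1: down by d3 = 8/3 → (0, -8/3)
  seg 2: left by d2 = 10 → (-10, -8/3)
  seg 3: right by d4 = 13/2 → (-7/2, -8/3)
  seg 4: left by d2 = 10 → (-27/2, -8/3)
  seg 5: up by d8 = -129/100 → (-27/2, -1187/300)
  seg 6: left by d5 = -129/20 → (-141/20, -1187/300)
  seg 7: down by d2 = 10 → (-141/20, -4187/300)
  seg 8: down by d6 = -209/20 → (-141/20, -263/75)
  seg 9: down by d9 = -521/12 → (-141/20, 3991/100)
  seg 10: down by d6 = -209/20 → (-141/20, 1259/25)

d5 = -129/20
d6 = -209/20
d7 = -43/20
d8 = -129/100
d9 = -521/12
endpoint = (-141/20, 1259/25)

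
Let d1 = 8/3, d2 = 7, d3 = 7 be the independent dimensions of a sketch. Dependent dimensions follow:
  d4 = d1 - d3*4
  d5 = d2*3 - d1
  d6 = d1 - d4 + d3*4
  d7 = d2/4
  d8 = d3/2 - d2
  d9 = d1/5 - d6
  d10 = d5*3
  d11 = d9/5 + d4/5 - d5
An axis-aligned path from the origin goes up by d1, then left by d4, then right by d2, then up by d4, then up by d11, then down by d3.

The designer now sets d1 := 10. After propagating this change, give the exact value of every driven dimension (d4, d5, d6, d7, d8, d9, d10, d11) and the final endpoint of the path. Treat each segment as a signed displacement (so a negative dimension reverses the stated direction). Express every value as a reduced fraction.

d4 = -18
d5 = 11
d6 = 56
d7 = 7/4
d8 = -7/2
d9 = -54
d10 = 33
d11 = -127/5
endpoint = (25, -202/5)

Apply edit: d1 := 10
  d4 = d1 - d3*4 = -18
  d5 = d2*3 - d1 = 11
  d6 = d1 - d4 + d3*4 = 56
  d7 = d2/4 = 7/4
  d8 = d3/2 - d2 = -7/2
  d9 = d1/5 - d6 = -54
  d10 = d5*3 = 33
  d11 = d9/5 + d4/5 - d5 = -127/5
Walk from origin (0, 0):
  seg 1: up by d1 = 10 → (0, 10)
  seg 2: left by d4 = -18 → (18, 10)
  seg 3: right by d2 = 7 → (25, 10)
  seg 4: up by d4 = -18 → (25, -8)
  seg 5: up by d11 = -127/5 → (25, -167/5)
  seg 6: down by d3 = 7 → (25, -202/5)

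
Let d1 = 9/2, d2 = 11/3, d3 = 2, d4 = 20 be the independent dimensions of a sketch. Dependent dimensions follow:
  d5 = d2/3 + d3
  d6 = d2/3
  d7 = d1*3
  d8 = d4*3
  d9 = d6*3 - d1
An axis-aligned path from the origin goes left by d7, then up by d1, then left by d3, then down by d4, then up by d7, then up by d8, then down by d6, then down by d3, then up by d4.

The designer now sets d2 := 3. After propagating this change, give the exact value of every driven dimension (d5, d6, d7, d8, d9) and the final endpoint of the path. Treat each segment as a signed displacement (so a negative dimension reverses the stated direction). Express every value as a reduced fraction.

Apply edit: d2 := 3
  d5 = d2/3 + d3 = 3
  d6 = d2/3 = 1
  d7 = d1*3 = 27/2
  d8 = d4*3 = 60
  d9 = d6*3 - d1 = -3/2
Walk from origin (0, 0):
  seg 1: left by d7 = 27/2 → (-27/2, 0)
  seg 2: up by d1 = 9/2 → (-27/2, 9/2)
  seg 3: left by d3 = 2 → (-31/2, 9/2)
  seg 4: down by d4 = 20 → (-31/2, -31/2)
  seg 5: up by d7 = 27/2 → (-31/2, -2)
  seg 6: up by d8 = 60 → (-31/2, 58)
  seg 7: down by d6 = 1 → (-31/2, 57)
  seg 8: down by d3 = 2 → (-31/2, 55)
  seg 9: up by d4 = 20 → (-31/2, 75)

d5 = 3
d6 = 1
d7 = 27/2
d8 = 60
d9 = -3/2
endpoint = (-31/2, 75)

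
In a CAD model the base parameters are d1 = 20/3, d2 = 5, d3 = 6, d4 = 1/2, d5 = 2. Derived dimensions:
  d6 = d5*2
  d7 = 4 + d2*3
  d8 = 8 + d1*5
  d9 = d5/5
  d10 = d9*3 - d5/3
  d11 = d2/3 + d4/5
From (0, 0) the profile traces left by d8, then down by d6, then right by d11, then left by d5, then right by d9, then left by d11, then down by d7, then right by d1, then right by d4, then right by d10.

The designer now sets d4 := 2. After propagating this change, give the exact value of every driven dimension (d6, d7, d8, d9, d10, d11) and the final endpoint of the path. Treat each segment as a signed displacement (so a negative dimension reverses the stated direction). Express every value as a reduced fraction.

d6 = 4
d7 = 19
d8 = 124/3
d9 = 2/5
d10 = 8/15
d11 = 31/15
endpoint = (-506/15, -23)

Apply edit: d4 := 2
  d6 = d5*2 = 4
  d7 = 4 + d2*3 = 19
  d8 = 8 + d1*5 = 124/3
  d9 = d5/5 = 2/5
  d10 = d9*3 - d5/3 = 8/15
  d11 = d2/3 + d4/5 = 31/15
Walk from origin (0, 0):
  seg 1: left by d8 = 124/3 → (-124/3, 0)
  seg 2: down by d6 = 4 → (-124/3, -4)
  seg 3: right by d11 = 31/15 → (-589/15, -4)
  seg 4: left by d5 = 2 → (-619/15, -4)
  seg 5: right by d9 = 2/5 → (-613/15, -4)
  seg 6: left by d11 = 31/15 → (-644/15, -4)
  seg 7: down by d7 = 19 → (-644/15, -23)
  seg 8: right by d1 = 20/3 → (-544/15, -23)
  seg 9: right by d4 = 2 → (-514/15, -23)
  seg 10: right by d10 = 8/15 → (-506/15, -23)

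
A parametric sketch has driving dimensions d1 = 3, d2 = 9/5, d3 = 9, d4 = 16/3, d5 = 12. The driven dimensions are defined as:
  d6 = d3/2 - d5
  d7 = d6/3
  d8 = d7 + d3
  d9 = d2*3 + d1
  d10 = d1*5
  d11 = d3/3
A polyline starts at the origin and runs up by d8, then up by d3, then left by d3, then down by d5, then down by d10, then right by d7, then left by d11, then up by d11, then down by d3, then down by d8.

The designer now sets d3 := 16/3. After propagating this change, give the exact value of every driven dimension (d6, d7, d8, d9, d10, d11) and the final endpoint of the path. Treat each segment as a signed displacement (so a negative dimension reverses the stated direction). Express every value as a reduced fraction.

d6 = -28/3
d7 = -28/9
d8 = 20/9
d9 = 42/5
d10 = 15
d11 = 16/9
endpoint = (-92/9, -227/9)

Apply edit: d3 := 16/3
  d6 = d3/2 - d5 = -28/3
  d7 = d6/3 = -28/9
  d8 = d7 + d3 = 20/9
  d9 = d2*3 + d1 = 42/5
  d10 = d1*5 = 15
  d11 = d3/3 = 16/9
Walk from origin (0, 0):
  seg 1: up by d8 = 20/9 → (0, 20/9)
  seg 2: up by d3 = 16/3 → (0, 68/9)
  seg 3: left by d3 = 16/3 → (-16/3, 68/9)
  seg 4: down by d5 = 12 → (-16/3, -40/9)
  seg 5: down by d10 = 15 → (-16/3, -175/9)
  seg 6: right by d7 = -28/9 → (-76/9, -175/9)
  seg 7: left by d11 = 16/9 → (-92/9, -175/9)
  seg 8: up by d11 = 16/9 → (-92/9, -53/3)
  seg 9: down by d3 = 16/3 → (-92/9, -23)
  seg 10: down by d8 = 20/9 → (-92/9, -227/9)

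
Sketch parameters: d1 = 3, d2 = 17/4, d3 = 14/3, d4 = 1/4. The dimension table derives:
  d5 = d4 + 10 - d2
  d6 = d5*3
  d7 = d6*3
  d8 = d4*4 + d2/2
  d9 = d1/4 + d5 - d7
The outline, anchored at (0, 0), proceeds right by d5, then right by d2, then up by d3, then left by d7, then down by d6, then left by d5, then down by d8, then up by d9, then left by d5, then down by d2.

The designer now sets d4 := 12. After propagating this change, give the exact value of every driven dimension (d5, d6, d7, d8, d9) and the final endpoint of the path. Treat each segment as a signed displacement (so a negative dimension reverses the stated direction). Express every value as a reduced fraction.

Apply edit: d4 := 12
  d5 = d4 + 10 - d2 = 71/4
  d6 = d5*3 = 213/4
  d7 = d6*3 = 639/4
  d8 = d4*4 + d2/2 = 401/8
  d9 = d1/4 + d5 - d7 = -565/4
Walk from origin (0, 0):
  seg 1: right by d5 = 71/4 → (71/4, 0)
  seg 2: right by d2 = 17/4 → (22, 0)
  seg 3: up by d3 = 14/3 → (22, 14/3)
  seg 4: left by d7 = 639/4 → (-551/4, 14/3)
  seg 5: down by d6 = 213/4 → (-551/4, -583/12)
  seg 6: left by d5 = 71/4 → (-311/2, -583/12)
  seg 7: down by d8 = 401/8 → (-311/2, -2369/24)
  seg 8: up by d9 = -565/4 → (-311/2, -5759/24)
  seg 9: left by d5 = 71/4 → (-693/4, -5759/24)
  seg 10: down by d2 = 17/4 → (-693/4, -5861/24)

d5 = 71/4
d6 = 213/4
d7 = 639/4
d8 = 401/8
d9 = -565/4
endpoint = (-693/4, -5861/24)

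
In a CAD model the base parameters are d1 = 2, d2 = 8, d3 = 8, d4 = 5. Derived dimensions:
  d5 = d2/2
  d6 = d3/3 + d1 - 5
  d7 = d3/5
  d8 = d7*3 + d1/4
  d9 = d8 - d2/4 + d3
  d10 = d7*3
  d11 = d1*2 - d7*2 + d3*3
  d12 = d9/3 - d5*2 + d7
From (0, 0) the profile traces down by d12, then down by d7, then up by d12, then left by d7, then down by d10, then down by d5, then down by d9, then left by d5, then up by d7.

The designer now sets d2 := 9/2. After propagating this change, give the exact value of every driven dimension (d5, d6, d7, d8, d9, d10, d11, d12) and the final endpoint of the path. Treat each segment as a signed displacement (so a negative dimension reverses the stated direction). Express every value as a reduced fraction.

d5 = 9/4
d6 = -1/3
d7 = 8/5
d8 = 53/10
d9 = 487/40
d10 = 24/5
d11 = 124/5
d12 = 139/120
endpoint = (-77/20, -769/40)

Apply edit: d2 := 9/2
  d5 = d2/2 = 9/4
  d6 = d3/3 + d1 - 5 = -1/3
  d7 = d3/5 = 8/5
  d8 = d7*3 + d1/4 = 53/10
  d9 = d8 - d2/4 + d3 = 487/40
  d10 = d7*3 = 24/5
  d11 = d1*2 - d7*2 + d3*3 = 124/5
  d12 = d9/3 - d5*2 + d7 = 139/120
Walk from origin (0, 0):
  seg 1: down by d12 = 139/120 → (0, -139/120)
  seg 2: down by d7 = 8/5 → (0, -331/120)
  seg 3: up by d12 = 139/120 → (0, -8/5)
  seg 4: left by d7 = 8/5 → (-8/5, -8/5)
  seg 5: down by d10 = 24/5 → (-8/5, -32/5)
  seg 6: down by d5 = 9/4 → (-8/5, -173/20)
  seg 7: down by d9 = 487/40 → (-8/5, -833/40)
  seg 8: left by d5 = 9/4 → (-77/20, -833/40)
  seg 9: up by d7 = 8/5 → (-77/20, -769/40)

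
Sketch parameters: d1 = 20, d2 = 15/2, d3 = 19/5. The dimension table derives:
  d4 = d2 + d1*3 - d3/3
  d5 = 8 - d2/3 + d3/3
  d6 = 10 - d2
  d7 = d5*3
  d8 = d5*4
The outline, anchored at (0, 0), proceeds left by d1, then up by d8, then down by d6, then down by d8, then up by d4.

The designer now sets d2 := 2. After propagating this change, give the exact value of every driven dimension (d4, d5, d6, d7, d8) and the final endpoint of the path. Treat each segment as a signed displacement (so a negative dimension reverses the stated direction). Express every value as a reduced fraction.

d4 = 911/15
d5 = 43/5
d6 = 8
d7 = 129/5
d8 = 172/5
endpoint = (-20, 791/15)

Apply edit: d2 := 2
  d4 = d2 + d1*3 - d3/3 = 911/15
  d5 = 8 - d2/3 + d3/3 = 43/5
  d6 = 10 - d2 = 8
  d7 = d5*3 = 129/5
  d8 = d5*4 = 172/5
Walk from origin (0, 0):
  seg 1: left by d1 = 20 → (-20, 0)
  seg 2: up by d8 = 172/5 → (-20, 172/5)
  seg 3: down by d6 = 8 → (-20, 132/5)
  seg 4: down by d8 = 172/5 → (-20, -8)
  seg 5: up by d4 = 911/15 → (-20, 791/15)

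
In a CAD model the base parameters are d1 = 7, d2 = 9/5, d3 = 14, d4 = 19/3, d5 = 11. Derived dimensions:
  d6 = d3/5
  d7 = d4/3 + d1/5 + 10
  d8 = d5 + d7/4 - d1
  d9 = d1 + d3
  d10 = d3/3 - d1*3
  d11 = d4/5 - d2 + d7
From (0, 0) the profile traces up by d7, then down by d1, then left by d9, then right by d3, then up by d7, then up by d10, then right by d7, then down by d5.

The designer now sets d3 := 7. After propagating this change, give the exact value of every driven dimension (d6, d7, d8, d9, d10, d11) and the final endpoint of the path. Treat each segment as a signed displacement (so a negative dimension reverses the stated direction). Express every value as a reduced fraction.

d6 = 7/5
d7 = 608/45
d8 = 332/45
d9 = 14
d10 = -56/3
d11 = 584/45
endpoint = (293/45, -434/45)

Apply edit: d3 := 7
  d6 = d3/5 = 7/5
  d7 = d4/3 + d1/5 + 10 = 608/45
  d8 = d5 + d7/4 - d1 = 332/45
  d9 = d1 + d3 = 14
  d10 = d3/3 - d1*3 = -56/3
  d11 = d4/5 - d2 + d7 = 584/45
Walk from origin (0, 0):
  seg 1: up by d7 = 608/45 → (0, 608/45)
  seg 2: down by d1 = 7 → (0, 293/45)
  seg 3: left by d9 = 14 → (-14, 293/45)
  seg 4: right by d3 = 7 → (-7, 293/45)
  seg 5: up by d7 = 608/45 → (-7, 901/45)
  seg 6: up by d10 = -56/3 → (-7, 61/45)
  seg 7: right by d7 = 608/45 → (293/45, 61/45)
  seg 8: down by d5 = 11 → (293/45, -434/45)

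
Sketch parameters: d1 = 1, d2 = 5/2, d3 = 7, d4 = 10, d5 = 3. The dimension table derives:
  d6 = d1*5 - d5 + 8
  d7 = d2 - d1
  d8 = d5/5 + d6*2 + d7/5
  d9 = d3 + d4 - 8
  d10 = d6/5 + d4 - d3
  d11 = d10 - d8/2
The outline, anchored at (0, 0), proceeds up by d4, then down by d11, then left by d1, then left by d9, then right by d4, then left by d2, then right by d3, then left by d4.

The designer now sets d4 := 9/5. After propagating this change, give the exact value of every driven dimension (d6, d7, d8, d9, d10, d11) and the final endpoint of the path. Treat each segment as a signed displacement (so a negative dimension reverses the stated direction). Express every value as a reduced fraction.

Apply edit: d4 := 9/5
  d6 = d1*5 - d5 + 8 = 10
  d7 = d2 - d1 = 3/2
  d8 = d5/5 + d6*2 + d7/5 = 209/10
  d9 = d3 + d4 - 8 = 4/5
  d10 = d6/5 + d4 - d3 = -16/5
  d11 = d10 - d8/2 = -273/20
Walk from origin (0, 0):
  seg 1: up by d4 = 9/5 → (0, 9/5)
  seg 2: down by d11 = -273/20 → (0, 309/20)
  seg 3: left by d1 = 1 → (-1, 309/20)
  seg 4: left by d9 = 4/5 → (-9/5, 309/20)
  seg 5: right by d4 = 9/5 → (0, 309/20)
  seg 6: left by d2 = 5/2 → (-5/2, 309/20)
  seg 7: right by d3 = 7 → (9/2, 309/20)
  seg 8: left by d4 = 9/5 → (27/10, 309/20)

d6 = 10
d7 = 3/2
d8 = 209/10
d9 = 4/5
d10 = -16/5
d11 = -273/20
endpoint = (27/10, 309/20)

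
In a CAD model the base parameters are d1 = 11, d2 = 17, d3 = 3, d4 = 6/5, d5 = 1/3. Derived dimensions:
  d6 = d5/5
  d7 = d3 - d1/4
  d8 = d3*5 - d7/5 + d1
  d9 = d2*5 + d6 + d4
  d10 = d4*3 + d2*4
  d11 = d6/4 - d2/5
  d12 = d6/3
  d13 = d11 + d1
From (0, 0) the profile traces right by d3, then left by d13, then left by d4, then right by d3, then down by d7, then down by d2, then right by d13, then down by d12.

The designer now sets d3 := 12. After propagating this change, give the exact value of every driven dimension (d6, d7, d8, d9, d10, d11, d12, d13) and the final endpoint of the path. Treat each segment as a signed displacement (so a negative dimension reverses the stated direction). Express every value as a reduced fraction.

Apply edit: d3 := 12
  d6 = d5/5 = 1/15
  d7 = d3 - d1/4 = 37/4
  d8 = d3*5 - d7/5 + d1 = 1383/20
  d9 = d2*5 + d6 + d4 = 1294/15
  d10 = d4*3 + d2*4 = 358/5
  d11 = d6/4 - d2/5 = -203/60
  d12 = d6/3 = 1/45
  d13 = d11 + d1 = 457/60
Walk from origin (0, 0):
  seg 1: right by d3 = 12 → (12, 0)
  seg 2: left by d13 = 457/60 → (263/60, 0)
  seg 3: left by d4 = 6/5 → (191/60, 0)
  seg 4: right by d3 = 12 → (911/60, 0)
  seg 5: down by d7 = 37/4 → (911/60, -37/4)
  seg 6: down by d2 = 17 → (911/60, -105/4)
  seg 7: right by d13 = 457/60 → (114/5, -105/4)
  seg 8: down by d12 = 1/45 → (114/5, -4729/180)

d6 = 1/15
d7 = 37/4
d8 = 1383/20
d9 = 1294/15
d10 = 358/5
d11 = -203/60
d12 = 1/45
d13 = 457/60
endpoint = (114/5, -4729/180)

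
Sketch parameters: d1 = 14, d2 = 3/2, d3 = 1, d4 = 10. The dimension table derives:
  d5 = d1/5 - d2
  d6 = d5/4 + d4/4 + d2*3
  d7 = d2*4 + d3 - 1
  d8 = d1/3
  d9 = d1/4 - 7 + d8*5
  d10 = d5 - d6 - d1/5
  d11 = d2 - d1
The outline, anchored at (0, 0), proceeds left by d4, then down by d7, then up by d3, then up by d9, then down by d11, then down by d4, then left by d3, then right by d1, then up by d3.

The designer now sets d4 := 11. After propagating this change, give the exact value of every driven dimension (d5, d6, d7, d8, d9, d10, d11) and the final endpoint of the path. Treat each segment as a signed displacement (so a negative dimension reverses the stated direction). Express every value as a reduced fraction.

Apply edit: d4 := 11
  d5 = d1/5 - d2 = 13/10
  d6 = d5/4 + d4/4 + d2*3 = 303/40
  d7 = d2*4 + d3 - 1 = 6
  d8 = d1/3 = 14/3
  d9 = d1/4 - 7 + d8*5 = 119/6
  d10 = d5 - d6 - d1/5 = -363/40
  d11 = d2 - d1 = -25/2
Walk from origin (0, 0):
  seg 1: left by d4 = 11 → (-11, 0)
  seg 2: down by d7 = 6 → (-11, -6)
  seg 3: up by d3 = 1 → (-11, -5)
  seg 4: up by d9 = 119/6 → (-11, 89/6)
  seg 5: down by d11 = -25/2 → (-11, 82/3)
  seg 6: down by d4 = 11 → (-11, 49/3)
  seg 7: left by d3 = 1 → (-12, 49/3)
  seg 8: right by d1 = 14 → (2, 49/3)
  seg 9: up by d3 = 1 → (2, 52/3)

d5 = 13/10
d6 = 303/40
d7 = 6
d8 = 14/3
d9 = 119/6
d10 = -363/40
d11 = -25/2
endpoint = (2, 52/3)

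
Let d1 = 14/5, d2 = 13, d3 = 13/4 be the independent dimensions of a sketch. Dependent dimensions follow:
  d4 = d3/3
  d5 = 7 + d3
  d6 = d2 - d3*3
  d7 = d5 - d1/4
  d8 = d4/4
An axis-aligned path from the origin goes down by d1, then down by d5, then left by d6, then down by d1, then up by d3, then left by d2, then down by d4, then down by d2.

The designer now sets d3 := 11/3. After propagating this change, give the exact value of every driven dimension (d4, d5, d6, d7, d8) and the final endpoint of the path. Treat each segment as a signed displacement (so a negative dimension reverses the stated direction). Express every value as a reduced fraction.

d4 = 11/9
d5 = 32/3
d6 = 2
d7 = 299/30
d8 = 11/36
endpoint = (-15, -1207/45)

Apply edit: d3 := 11/3
  d4 = d3/3 = 11/9
  d5 = 7 + d3 = 32/3
  d6 = d2 - d3*3 = 2
  d7 = d5 - d1/4 = 299/30
  d8 = d4/4 = 11/36
Walk from origin (0, 0):
  seg 1: down by d1 = 14/5 → (0, -14/5)
  seg 2: down by d5 = 32/3 → (0, -202/15)
  seg 3: left by d6 = 2 → (-2, -202/15)
  seg 4: down by d1 = 14/5 → (-2, -244/15)
  seg 5: up by d3 = 11/3 → (-2, -63/5)
  seg 6: left by d2 = 13 → (-15, -63/5)
  seg 7: down by d4 = 11/9 → (-15, -622/45)
  seg 8: down by d2 = 13 → (-15, -1207/45)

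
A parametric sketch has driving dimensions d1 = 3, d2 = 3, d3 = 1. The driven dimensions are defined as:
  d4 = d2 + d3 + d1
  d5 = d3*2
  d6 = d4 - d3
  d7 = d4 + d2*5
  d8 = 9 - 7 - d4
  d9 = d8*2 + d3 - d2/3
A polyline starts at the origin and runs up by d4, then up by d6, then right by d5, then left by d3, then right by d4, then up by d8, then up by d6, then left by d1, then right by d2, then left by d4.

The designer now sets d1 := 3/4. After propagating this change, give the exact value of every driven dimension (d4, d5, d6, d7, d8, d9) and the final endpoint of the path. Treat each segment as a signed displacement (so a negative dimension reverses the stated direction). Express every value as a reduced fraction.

d4 = 19/4
d5 = 2
d6 = 15/4
d7 = 79/4
d8 = -11/4
d9 = -11/2
endpoint = (13/4, 19/2)

Apply edit: d1 := 3/4
  d4 = d2 + d3 + d1 = 19/4
  d5 = d3*2 = 2
  d6 = d4 - d3 = 15/4
  d7 = d4 + d2*5 = 79/4
  d8 = 9 - 7 - d4 = -11/4
  d9 = d8*2 + d3 - d2/3 = -11/2
Walk from origin (0, 0):
  seg 1: up by d4 = 19/4 → (0, 19/4)
  seg 2: up by d6 = 15/4 → (0, 17/2)
  seg 3: right by d5 = 2 → (2, 17/2)
  seg 4: left by d3 = 1 → (1, 17/2)
  seg 5: right by d4 = 19/4 → (23/4, 17/2)
  seg 6: up by d8 = -11/4 → (23/4, 23/4)
  seg 7: up by d6 = 15/4 → (23/4, 19/2)
  seg 8: left by d1 = 3/4 → (5, 19/2)
  seg 9: right by d2 = 3 → (8, 19/2)
  seg 10: left by d4 = 19/4 → (13/4, 19/2)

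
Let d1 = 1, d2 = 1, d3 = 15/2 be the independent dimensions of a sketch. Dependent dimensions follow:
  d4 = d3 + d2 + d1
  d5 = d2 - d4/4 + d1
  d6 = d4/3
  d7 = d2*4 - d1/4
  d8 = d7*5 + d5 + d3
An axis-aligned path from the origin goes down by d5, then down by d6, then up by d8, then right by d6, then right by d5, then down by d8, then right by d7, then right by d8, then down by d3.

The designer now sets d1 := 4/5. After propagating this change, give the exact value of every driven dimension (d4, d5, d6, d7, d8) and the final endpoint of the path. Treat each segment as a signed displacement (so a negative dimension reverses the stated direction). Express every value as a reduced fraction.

d4 = 93/10
d5 = -21/40
d6 = 31/10
d7 = 19/5
d8 = 1039/40
endpoint = (647/20, -403/40)

Apply edit: d1 := 4/5
  d4 = d3 + d2 + d1 = 93/10
  d5 = d2 - d4/4 + d1 = -21/40
  d6 = d4/3 = 31/10
  d7 = d2*4 - d1/4 = 19/5
  d8 = d7*5 + d5 + d3 = 1039/40
Walk from origin (0, 0):
  seg 1: down by d5 = -21/40 → (0, 21/40)
  seg 2: down by d6 = 31/10 → (0, -103/40)
  seg 3: up by d8 = 1039/40 → (0, 117/5)
  seg 4: right by d6 = 31/10 → (31/10, 117/5)
  seg 5: right by d5 = -21/40 → (103/40, 117/5)
  seg 6: down by d8 = 1039/40 → (103/40, -103/40)
  seg 7: right by d7 = 19/5 → (51/8, -103/40)
  seg 8: right by d8 = 1039/40 → (647/20, -103/40)
  seg 9: down by d3 = 15/2 → (647/20, -403/40)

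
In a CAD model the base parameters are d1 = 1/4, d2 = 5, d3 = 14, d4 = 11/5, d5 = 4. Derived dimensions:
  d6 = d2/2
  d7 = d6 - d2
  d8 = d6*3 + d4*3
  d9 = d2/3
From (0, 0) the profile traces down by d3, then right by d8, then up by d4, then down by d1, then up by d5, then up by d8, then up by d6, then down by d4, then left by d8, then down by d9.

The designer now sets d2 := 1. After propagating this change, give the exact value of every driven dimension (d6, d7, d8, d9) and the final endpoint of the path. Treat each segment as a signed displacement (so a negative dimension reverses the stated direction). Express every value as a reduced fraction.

Apply edit: d2 := 1
  d6 = d2/2 = 1/2
  d7 = d6 - d2 = -1/2
  d8 = d6*3 + d4*3 = 81/10
  d9 = d2/3 = 1/3
Walk from origin (0, 0):
  seg 1: down by d3 = 14 → (0, -14)
  seg 2: right by d8 = 81/10 → (81/10, -14)
  seg 3: up by d4 = 11/5 → (81/10, -59/5)
  seg 4: down by d1 = 1/4 → (81/10, -241/20)
  seg 5: up by d5 = 4 → (81/10, -161/20)
  seg 6: up by d8 = 81/10 → (81/10, 1/20)
  seg 7: up by d6 = 1/2 → (81/10, 11/20)
  seg 8: down by d4 = 11/5 → (81/10, -33/20)
  seg 9: left by d8 = 81/10 → (0, -33/20)
  seg 10: down by d9 = 1/3 → (0, -119/60)

d6 = 1/2
d7 = -1/2
d8 = 81/10
d9 = 1/3
endpoint = (0, -119/60)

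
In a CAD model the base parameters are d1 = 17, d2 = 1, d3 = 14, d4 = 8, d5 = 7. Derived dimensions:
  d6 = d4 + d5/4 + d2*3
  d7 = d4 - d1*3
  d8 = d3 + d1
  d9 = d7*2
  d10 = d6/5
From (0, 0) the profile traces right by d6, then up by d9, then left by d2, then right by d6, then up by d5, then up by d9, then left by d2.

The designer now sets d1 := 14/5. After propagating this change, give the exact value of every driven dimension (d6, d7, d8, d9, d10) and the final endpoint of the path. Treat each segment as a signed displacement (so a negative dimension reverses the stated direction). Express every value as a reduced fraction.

d6 = 51/4
d7 = -2/5
d8 = 84/5
d9 = -4/5
d10 = 51/20
endpoint = (47/2, 27/5)

Apply edit: d1 := 14/5
  d6 = d4 + d5/4 + d2*3 = 51/4
  d7 = d4 - d1*3 = -2/5
  d8 = d3 + d1 = 84/5
  d9 = d7*2 = -4/5
  d10 = d6/5 = 51/20
Walk from origin (0, 0):
  seg 1: right by d6 = 51/4 → (51/4, 0)
  seg 2: up by d9 = -4/5 → (51/4, -4/5)
  seg 3: left by d2 = 1 → (47/4, -4/5)
  seg 4: right by d6 = 51/4 → (49/2, -4/5)
  seg 5: up by d5 = 7 → (49/2, 31/5)
  seg 6: up by d9 = -4/5 → (49/2, 27/5)
  seg 7: left by d2 = 1 → (47/2, 27/5)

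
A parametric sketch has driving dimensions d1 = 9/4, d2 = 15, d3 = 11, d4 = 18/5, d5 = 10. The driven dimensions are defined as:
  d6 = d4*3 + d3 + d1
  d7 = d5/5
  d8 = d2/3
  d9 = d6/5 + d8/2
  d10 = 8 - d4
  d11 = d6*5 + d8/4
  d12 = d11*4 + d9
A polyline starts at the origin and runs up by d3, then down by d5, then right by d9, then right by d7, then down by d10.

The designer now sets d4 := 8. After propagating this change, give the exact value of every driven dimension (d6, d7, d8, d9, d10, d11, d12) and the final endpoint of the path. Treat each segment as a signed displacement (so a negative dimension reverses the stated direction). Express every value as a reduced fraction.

Apply edit: d4 := 8
  d6 = d4*3 + d3 + d1 = 149/4
  d7 = d5/5 = 2
  d8 = d2/3 = 5
  d9 = d6/5 + d8/2 = 199/20
  d10 = 8 - d4 = 0
  d11 = d6*5 + d8/4 = 375/2
  d12 = d11*4 + d9 = 15199/20
Walk from origin (0, 0):
  seg 1: up by d3 = 11 → (0, 11)
  seg 2: down by d5 = 10 → (0, 1)
  seg 3: right by d9 = 199/20 → (199/20, 1)
  seg 4: right by d7 = 2 → (239/20, 1)
  seg 5: down by d10 = 0 → (239/20, 1)

d6 = 149/4
d7 = 2
d8 = 5
d9 = 199/20
d10 = 0
d11 = 375/2
d12 = 15199/20
endpoint = (239/20, 1)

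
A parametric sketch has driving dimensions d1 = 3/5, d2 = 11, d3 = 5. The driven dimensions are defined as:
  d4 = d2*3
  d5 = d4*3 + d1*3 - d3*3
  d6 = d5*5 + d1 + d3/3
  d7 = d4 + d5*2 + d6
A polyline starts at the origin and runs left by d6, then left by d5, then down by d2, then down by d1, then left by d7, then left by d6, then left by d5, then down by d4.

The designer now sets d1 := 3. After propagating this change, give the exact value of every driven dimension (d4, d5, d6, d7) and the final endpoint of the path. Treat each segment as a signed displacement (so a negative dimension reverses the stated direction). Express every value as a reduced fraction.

Apply edit: d1 := 3
  d4 = d2*3 = 33
  d5 = d4*3 + d1*3 - d3*3 = 93
  d6 = d5*5 + d1 + d3/3 = 1409/3
  d7 = d4 + d5*2 + d6 = 2066/3
Walk from origin (0, 0):
  seg 1: left by d6 = 1409/3 → (-1409/3, 0)
  seg 2: left by d5 = 93 → (-1688/3, 0)
  seg 3: down by d2 = 11 → (-1688/3, -11)
  seg 4: down by d1 = 3 → (-1688/3, -14)
  seg 5: left by d7 = 2066/3 → (-3754/3, -14)
  seg 6: left by d6 = 1409/3 → (-1721, -14)
  seg 7: left by d5 = 93 → (-1814, -14)
  seg 8: down by d4 = 33 → (-1814, -47)

d4 = 33
d5 = 93
d6 = 1409/3
d7 = 2066/3
endpoint = (-1814, -47)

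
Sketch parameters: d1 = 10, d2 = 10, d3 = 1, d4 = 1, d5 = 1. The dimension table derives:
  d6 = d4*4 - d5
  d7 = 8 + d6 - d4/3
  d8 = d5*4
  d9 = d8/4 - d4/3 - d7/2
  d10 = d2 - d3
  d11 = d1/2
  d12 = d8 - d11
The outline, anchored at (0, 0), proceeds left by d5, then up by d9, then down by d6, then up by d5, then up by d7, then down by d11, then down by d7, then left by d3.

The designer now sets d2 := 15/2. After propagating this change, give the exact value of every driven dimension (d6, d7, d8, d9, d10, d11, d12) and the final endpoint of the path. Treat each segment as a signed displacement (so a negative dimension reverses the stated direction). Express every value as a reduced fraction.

d6 = 3
d7 = 32/3
d8 = 4
d9 = -14/3
d10 = 13/2
d11 = 5
d12 = -1
endpoint = (-2, -35/3)

Apply edit: d2 := 15/2
  d6 = d4*4 - d5 = 3
  d7 = 8 + d6 - d4/3 = 32/3
  d8 = d5*4 = 4
  d9 = d8/4 - d4/3 - d7/2 = -14/3
  d10 = d2 - d3 = 13/2
  d11 = d1/2 = 5
  d12 = d8 - d11 = -1
Walk from origin (0, 0):
  seg 1: left by d5 = 1 → (-1, 0)
  seg 2: up by d9 = -14/3 → (-1, -14/3)
  seg 3: down by d6 = 3 → (-1, -23/3)
  seg 4: up by d5 = 1 → (-1, -20/3)
  seg 5: up by d7 = 32/3 → (-1, 4)
  seg 6: down by d11 = 5 → (-1, -1)
  seg 7: down by d7 = 32/3 → (-1, -35/3)
  seg 8: left by d3 = 1 → (-2, -35/3)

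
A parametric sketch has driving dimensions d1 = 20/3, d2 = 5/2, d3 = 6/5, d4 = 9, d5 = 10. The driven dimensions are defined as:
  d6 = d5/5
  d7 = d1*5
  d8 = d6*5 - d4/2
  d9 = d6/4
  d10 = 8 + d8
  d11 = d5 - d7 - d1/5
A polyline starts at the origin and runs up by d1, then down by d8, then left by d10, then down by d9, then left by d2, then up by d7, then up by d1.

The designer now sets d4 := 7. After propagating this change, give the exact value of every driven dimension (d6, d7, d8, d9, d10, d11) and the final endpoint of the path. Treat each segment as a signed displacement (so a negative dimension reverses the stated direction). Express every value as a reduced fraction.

d6 = 2
d7 = 100/3
d8 = 13/2
d9 = 1/2
d10 = 29/2
d11 = -74/3
endpoint = (-17, 119/3)

Apply edit: d4 := 7
  d6 = d5/5 = 2
  d7 = d1*5 = 100/3
  d8 = d6*5 - d4/2 = 13/2
  d9 = d6/4 = 1/2
  d10 = 8 + d8 = 29/2
  d11 = d5 - d7 - d1/5 = -74/3
Walk from origin (0, 0):
  seg 1: up by d1 = 20/3 → (0, 20/3)
  seg 2: down by d8 = 13/2 → (0, 1/6)
  seg 3: left by d10 = 29/2 → (-29/2, 1/6)
  seg 4: down by d9 = 1/2 → (-29/2, -1/3)
  seg 5: left by d2 = 5/2 → (-17, -1/3)
  seg 6: up by d7 = 100/3 → (-17, 33)
  seg 7: up by d1 = 20/3 → (-17, 119/3)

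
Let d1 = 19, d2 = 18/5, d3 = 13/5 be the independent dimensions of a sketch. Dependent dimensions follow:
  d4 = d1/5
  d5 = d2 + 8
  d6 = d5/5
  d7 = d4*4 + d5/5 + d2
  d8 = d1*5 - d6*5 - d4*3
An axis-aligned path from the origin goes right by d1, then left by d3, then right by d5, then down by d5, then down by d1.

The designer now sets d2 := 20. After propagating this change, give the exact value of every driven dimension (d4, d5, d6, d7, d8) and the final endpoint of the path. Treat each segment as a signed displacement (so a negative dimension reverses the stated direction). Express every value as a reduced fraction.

Apply edit: d2 := 20
  d4 = d1/5 = 19/5
  d5 = d2 + 8 = 28
  d6 = d5/5 = 28/5
  d7 = d4*4 + d5/5 + d2 = 204/5
  d8 = d1*5 - d6*5 - d4*3 = 278/5
Walk from origin (0, 0):
  seg 1: right by d1 = 19 → (19, 0)
  seg 2: left by d3 = 13/5 → (82/5, 0)
  seg 3: right by d5 = 28 → (222/5, 0)
  seg 4: down by d5 = 28 → (222/5, -28)
  seg 5: down by d1 = 19 → (222/5, -47)

d4 = 19/5
d5 = 28
d6 = 28/5
d7 = 204/5
d8 = 278/5
endpoint = (222/5, -47)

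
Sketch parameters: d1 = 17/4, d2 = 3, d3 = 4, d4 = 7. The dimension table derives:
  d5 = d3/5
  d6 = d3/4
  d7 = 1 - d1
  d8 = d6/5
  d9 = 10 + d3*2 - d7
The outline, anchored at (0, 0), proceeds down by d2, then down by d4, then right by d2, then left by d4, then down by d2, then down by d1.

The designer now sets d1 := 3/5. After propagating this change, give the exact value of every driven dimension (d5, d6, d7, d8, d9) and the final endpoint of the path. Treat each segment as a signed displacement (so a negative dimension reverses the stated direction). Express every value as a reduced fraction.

Apply edit: d1 := 3/5
  d5 = d3/5 = 4/5
  d6 = d3/4 = 1
  d7 = 1 - d1 = 2/5
  d8 = d6/5 = 1/5
  d9 = 10 + d3*2 - d7 = 88/5
Walk from origin (0, 0):
  seg 1: down by d2 = 3 → (0, -3)
  seg 2: down by d4 = 7 → (0, -10)
  seg 3: right by d2 = 3 → (3, -10)
  seg 4: left by d4 = 7 → (-4, -10)
  seg 5: down by d2 = 3 → (-4, -13)
  seg 6: down by d1 = 3/5 → (-4, -68/5)

d5 = 4/5
d6 = 1
d7 = 2/5
d8 = 1/5
d9 = 88/5
endpoint = (-4, -68/5)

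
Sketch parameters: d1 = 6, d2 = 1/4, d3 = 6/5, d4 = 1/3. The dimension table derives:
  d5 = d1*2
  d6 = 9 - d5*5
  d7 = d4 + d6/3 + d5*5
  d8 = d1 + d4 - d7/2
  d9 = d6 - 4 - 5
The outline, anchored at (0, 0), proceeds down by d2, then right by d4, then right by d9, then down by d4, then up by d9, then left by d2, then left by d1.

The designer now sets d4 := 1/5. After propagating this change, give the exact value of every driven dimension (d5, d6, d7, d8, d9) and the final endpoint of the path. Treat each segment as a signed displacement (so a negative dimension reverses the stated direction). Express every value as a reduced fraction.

Apply edit: d4 := 1/5
  d5 = d1*2 = 12
  d6 = 9 - d5*5 = -51
  d7 = d4 + d6/3 + d5*5 = 216/5
  d8 = d1 + d4 - d7/2 = -77/5
  d9 = d6 - 4 - 5 = -60
Walk from origin (0, 0):
  seg 1: down by d2 = 1/4 → (0, -1/4)
  seg 2: right by d4 = 1/5 → (1/5, -1/4)
  seg 3: right by d9 = -60 → (-299/5, -1/4)
  seg 4: down by d4 = 1/5 → (-299/5, -9/20)
  seg 5: up by d9 = -60 → (-299/5, -1209/20)
  seg 6: left by d2 = 1/4 → (-1201/20, -1209/20)
  seg 7: left by d1 = 6 → (-1321/20, -1209/20)

d5 = 12
d6 = -51
d7 = 216/5
d8 = -77/5
d9 = -60
endpoint = (-1321/20, -1209/20)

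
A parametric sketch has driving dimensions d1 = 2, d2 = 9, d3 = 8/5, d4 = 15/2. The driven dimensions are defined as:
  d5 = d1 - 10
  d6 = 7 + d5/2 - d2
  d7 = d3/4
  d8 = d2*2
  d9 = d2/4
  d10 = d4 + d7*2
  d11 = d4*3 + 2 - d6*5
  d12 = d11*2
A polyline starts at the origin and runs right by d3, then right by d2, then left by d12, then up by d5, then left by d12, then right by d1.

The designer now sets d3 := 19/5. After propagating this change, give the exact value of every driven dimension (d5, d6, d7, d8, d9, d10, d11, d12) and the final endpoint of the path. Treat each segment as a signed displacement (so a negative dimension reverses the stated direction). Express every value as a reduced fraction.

Apply edit: d3 := 19/5
  d5 = d1 - 10 = -8
  d6 = 7 + d5/2 - d2 = -6
  d7 = d3/4 = 19/20
  d8 = d2*2 = 18
  d9 = d2/4 = 9/4
  d10 = d4 + d7*2 = 47/5
  d11 = d4*3 + 2 - d6*5 = 109/2
  d12 = d11*2 = 109
Walk from origin (0, 0):
  seg 1: right by d3 = 19/5 → (19/5, 0)
  seg 2: right by d2 = 9 → (64/5, 0)
  seg 3: left by d12 = 109 → (-481/5, 0)
  seg 4: up by d5 = -8 → (-481/5, -8)
  seg 5: left by d12 = 109 → (-1026/5, -8)
  seg 6: right by d1 = 2 → (-1016/5, -8)

d5 = -8
d6 = -6
d7 = 19/20
d8 = 18
d9 = 9/4
d10 = 47/5
d11 = 109/2
d12 = 109
endpoint = (-1016/5, -8)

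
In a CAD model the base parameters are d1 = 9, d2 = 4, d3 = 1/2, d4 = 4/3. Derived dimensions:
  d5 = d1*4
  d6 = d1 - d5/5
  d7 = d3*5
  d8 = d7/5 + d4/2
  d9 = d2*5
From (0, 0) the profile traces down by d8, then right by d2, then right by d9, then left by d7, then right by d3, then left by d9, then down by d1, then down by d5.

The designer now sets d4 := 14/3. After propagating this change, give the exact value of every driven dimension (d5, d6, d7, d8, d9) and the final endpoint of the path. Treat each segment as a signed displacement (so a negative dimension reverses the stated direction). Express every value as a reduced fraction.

Apply edit: d4 := 14/3
  d5 = d1*4 = 36
  d6 = d1 - d5/5 = 9/5
  d7 = d3*5 = 5/2
  d8 = d7/5 + d4/2 = 17/6
  d9 = d2*5 = 20
Walk from origin (0, 0):
  seg 1: down by d8 = 17/6 → (0, -17/6)
  seg 2: right by d2 = 4 → (4, -17/6)
  seg 3: right by d9 = 20 → (24, -17/6)
  seg 4: left by d7 = 5/2 → (43/2, -17/6)
  seg 5: right by d3 = 1/2 → (22, -17/6)
  seg 6: left by d9 = 20 → (2, -17/6)
  seg 7: down by d1 = 9 → (2, -71/6)
  seg 8: down by d5 = 36 → (2, -287/6)

d5 = 36
d6 = 9/5
d7 = 5/2
d8 = 17/6
d9 = 20
endpoint = (2, -287/6)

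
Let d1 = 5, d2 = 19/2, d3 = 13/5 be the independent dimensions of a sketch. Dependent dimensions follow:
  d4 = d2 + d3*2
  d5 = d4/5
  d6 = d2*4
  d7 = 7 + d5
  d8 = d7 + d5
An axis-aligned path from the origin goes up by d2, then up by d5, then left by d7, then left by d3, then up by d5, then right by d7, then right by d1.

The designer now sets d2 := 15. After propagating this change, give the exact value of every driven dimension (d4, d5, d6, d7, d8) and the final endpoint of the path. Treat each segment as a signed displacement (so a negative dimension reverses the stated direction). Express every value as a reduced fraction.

Apply edit: d2 := 15
  d4 = d2 + d3*2 = 101/5
  d5 = d4/5 = 101/25
  d6 = d2*4 = 60
  d7 = 7 + d5 = 276/25
  d8 = d7 + d5 = 377/25
Walk from origin (0, 0):
  seg 1: up by d2 = 15 → (0, 15)
  seg 2: up by d5 = 101/25 → (0, 476/25)
  seg 3: left by d7 = 276/25 → (-276/25, 476/25)
  seg 4: left by d3 = 13/5 → (-341/25, 476/25)
  seg 5: up by d5 = 101/25 → (-341/25, 577/25)
  seg 6: right by d7 = 276/25 → (-13/5, 577/25)
  seg 7: right by d1 = 5 → (12/5, 577/25)

d4 = 101/5
d5 = 101/25
d6 = 60
d7 = 276/25
d8 = 377/25
endpoint = (12/5, 577/25)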